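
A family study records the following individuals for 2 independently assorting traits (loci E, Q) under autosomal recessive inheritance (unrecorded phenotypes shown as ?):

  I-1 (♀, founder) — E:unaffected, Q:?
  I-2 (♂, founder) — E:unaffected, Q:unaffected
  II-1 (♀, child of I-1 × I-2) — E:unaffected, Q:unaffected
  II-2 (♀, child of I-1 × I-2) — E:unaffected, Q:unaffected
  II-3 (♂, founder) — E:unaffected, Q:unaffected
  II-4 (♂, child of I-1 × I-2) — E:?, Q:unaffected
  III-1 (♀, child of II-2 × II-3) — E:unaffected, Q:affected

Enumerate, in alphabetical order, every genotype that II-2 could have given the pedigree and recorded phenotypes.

II-2 ∈ {EE Qq, Ee Qq}

E/I-1 un ·: EE|Ee
E/I-2 un ·: EE|Ee
E/II-1 un I-1×I-2: EE|Ee
E/II-2 un I-1×I-2: EE|Ee
E/II-3 un ·: EE|Ee
E/II-4 ? I-1×I-2: EE|Ee|ee
E/III-1 un II-2×II-3: EE|Ee
⇒ E over [I-1,I-2,II-1,II-2,II-3,II-4,III-1]: 101 consistent
Q/I-1 ? ·: QQ|Qq|qq
Q/I-2 un ·: QQ|Qq
Q/II-1 un I-1×I-2: QQ|Qq
Q/II-2 un I-1×I-2: Qq
Q/II-3 un ·: Qq
Q/II-4 un I-1×I-2: QQ|Qq
Q/III-1 aff II-2×II-3: qq
⇒ Q over [I-1,I-2,II-1,II-2,II-3,II-4,III-1]: 14 consistent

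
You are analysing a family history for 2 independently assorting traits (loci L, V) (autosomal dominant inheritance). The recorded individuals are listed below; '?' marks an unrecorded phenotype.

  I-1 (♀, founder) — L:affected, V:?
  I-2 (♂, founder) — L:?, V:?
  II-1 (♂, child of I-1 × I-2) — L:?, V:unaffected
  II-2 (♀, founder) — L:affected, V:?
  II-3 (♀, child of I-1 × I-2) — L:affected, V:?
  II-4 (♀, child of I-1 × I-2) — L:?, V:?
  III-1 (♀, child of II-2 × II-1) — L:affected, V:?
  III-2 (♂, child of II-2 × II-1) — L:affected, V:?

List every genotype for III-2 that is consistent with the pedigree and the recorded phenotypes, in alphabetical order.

L/I-1 aff ·: Ll|LL
L/I-2 ? ·: ll|Ll|LL
L/II-1 ? I-1×I-2: ll|Ll|LL
L/II-2 aff ·: Ll|LL
L/II-3 aff I-1×I-2: Ll|LL
L/II-4 ? I-1×I-2: ll|Ll|LL
L/III-1 aff II-2×II-1: Ll|LL
L/III-2 aff II-2×II-1: Ll|LL
⇒ L over [I-1,I-2,II-1,II-2,II-3,II-4,III-1,III-2]: 227 consistent
V/I-1 ? ·: vv|Vv
V/I-2 ? ·: vv|Vv
V/II-1 un I-1×I-2: vv
V/II-2 ? ·: vv|Vv|VV
V/II-3 ? I-1×I-2: vv|Vv|VV
V/II-4 ? I-1×I-2: vv|Vv|VV
V/III-1 ? II-2×II-1: vv|Vv
V/III-2 ? II-2×II-1: vv|Vv
⇒ V over [I-1,I-2,II-1,II-2,II-3,II-4,III-1,III-2]: 108 consistent

III-2 ∈ {LL Vv, LL vv, Ll Vv, Ll vv}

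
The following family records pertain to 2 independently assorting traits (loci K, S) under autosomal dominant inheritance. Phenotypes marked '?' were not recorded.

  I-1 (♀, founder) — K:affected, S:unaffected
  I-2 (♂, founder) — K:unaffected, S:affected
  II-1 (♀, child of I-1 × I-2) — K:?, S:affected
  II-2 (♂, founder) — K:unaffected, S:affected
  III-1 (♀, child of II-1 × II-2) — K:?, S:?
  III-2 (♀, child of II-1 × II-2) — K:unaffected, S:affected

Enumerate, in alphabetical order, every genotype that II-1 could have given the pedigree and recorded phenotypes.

II-1 ∈ {Kk Ss, kk Ss}

K/I-1 aff ·: Kk|KK
K/I-2 un ·: kk
K/II-1 ? I-1×I-2: kk|Kk
K/II-2 un ·: kk
K/III-1 ? II-1×II-2: kk|Kk
K/III-2 un II-1×II-2: kk
⇒ K over [I-1,I-2,II-1,II-2,III-1,III-2]: 5 consistent
S/I-1 un ·: ss
S/I-2 aff ·: Ss|SS
S/II-1 aff I-1×I-2: Ss
S/II-2 aff ·: Ss|SS
S/III-1 ? II-1×II-2: ss|Ss|SS
S/III-2 aff II-1×II-2: Ss|SS
⇒ S over [I-1,I-2,II-1,II-2,III-1,III-2]: 20 consistent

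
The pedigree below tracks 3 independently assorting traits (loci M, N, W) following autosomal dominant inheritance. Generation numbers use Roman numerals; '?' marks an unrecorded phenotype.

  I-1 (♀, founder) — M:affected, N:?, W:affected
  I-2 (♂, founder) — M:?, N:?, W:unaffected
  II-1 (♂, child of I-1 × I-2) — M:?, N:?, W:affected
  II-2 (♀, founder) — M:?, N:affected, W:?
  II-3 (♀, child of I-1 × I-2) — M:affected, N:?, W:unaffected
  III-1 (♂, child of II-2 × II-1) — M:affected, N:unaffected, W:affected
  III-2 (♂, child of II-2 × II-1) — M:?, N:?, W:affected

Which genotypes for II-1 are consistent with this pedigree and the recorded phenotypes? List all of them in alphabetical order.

II-1 ∈ {MM Nn Ww, MM nn Ww, Mm Nn Ww, Mm nn Ww, mm Nn Ww, mm nn Ww}

M/I-1 aff ·: Mm|MM
M/I-2 ? ·: mm|Mm|MM
M/II-1 ? I-1×I-2: mm|Mm|MM
M/II-2 ? ·: mm|Mm|MM
M/II-3 aff I-1×I-2: Mm|MM
M/III-1 aff II-2×II-1: Mm|MM
M/III-2 ? II-2×II-1: mm|Mm|MM
⇒ M over [I-1,I-2,II-1,II-2,II-3,III-1,III-2]: 147 consistent
N/I-1 ? ·: nn|Nn|NN
N/I-2 ? ·: nn|Nn|NN
N/II-1 ? I-1×I-2: nn|Nn
N/II-2 aff ·: Nn
N/II-3 ? I-1×I-2: nn|Nn|NN
N/III-1 un II-2×II-1: nn
N/III-2 ? II-2×II-1: nn|Nn|NN
⇒ N over [I-1,I-2,II-1,II-2,II-3,III-1,III-2]: 55 consistent
W/I-1 aff ·: Ww
W/I-2 un ·: ww
W/II-1 aff I-1×I-2: Ww
W/II-2 ? ·: ww|Ww|WW
W/II-3 un I-1×I-2: ww
W/III-1 aff II-2×II-1: Ww|WW
W/III-2 aff II-2×II-1: Ww|WW
⇒ W over [I-1,I-2,II-1,II-2,II-3,III-1,III-2]: 9 consistent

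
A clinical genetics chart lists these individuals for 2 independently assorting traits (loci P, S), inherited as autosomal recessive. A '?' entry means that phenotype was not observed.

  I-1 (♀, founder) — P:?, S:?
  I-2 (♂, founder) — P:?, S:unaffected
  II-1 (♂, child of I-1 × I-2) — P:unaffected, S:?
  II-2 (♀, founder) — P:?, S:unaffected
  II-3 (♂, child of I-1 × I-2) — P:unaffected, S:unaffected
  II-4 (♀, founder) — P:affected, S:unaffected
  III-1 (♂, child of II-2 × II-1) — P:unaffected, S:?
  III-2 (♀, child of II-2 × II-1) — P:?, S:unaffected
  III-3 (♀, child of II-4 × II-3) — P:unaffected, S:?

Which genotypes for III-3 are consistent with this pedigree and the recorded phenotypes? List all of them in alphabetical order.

III-3 ∈ {Pp SS, Pp Ss, Pp ss}

P/I-1 ? ·: PP|Pp|pp
P/I-2 ? ·: PP|Pp|pp
P/II-1 un I-1×I-2: PP|Pp
P/II-2 ? ·: PP|Pp|pp
P/II-3 un I-1×I-2: PP|Pp
P/II-4 aff ·: pp
P/III-1 un II-2×II-1: PP|Pp
P/III-2 ? II-2×II-1: PP|Pp|pp
P/III-3 un II-4×II-3: Pp
⇒ P over [I-1,I-2,II-1,II-2,II-3,II-4,III-1,III-2,III-3]: 162 consistent
S/I-1 ? ·: SS|Ss|ss
S/I-2 un ·: SS|Ss
S/II-1 ? I-1×I-2: SS|Ss|ss
S/II-2 un ·: SS|Ss
S/II-3 un I-1×I-2: SS|Ss
S/II-4 un ·: SS|Ss
S/III-1 ? II-2×II-1: SS|Ss|ss
S/III-2 un II-2×II-1: SS|Ss
S/III-3 ? II-4×II-3: SS|Ss|ss
⇒ S over [I-1,I-2,II-1,II-2,II-3,II-4,III-1,III-2,III-3]: 514 consistent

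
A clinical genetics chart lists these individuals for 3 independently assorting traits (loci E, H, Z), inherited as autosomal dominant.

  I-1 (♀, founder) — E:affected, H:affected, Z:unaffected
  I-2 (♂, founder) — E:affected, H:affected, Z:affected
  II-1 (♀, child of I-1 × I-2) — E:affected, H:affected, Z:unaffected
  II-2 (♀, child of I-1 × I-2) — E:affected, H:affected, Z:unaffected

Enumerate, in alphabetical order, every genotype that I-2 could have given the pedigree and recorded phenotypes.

I-2 ∈ {EE HH Zz, EE Hh Zz, Ee HH Zz, Ee Hh Zz}

E/I-1 aff ·: Ee|EE
E/I-2 aff ·: Ee|EE
E/II-1 aff I-1×I-2: Ee|EE
E/II-2 aff I-1×I-2: Ee|EE
⇒ E over [I-1,I-2,II-1,II-2]: 13 consistent
H/I-1 aff ·: Hh|HH
H/I-2 aff ·: Hh|HH
H/II-1 aff I-1×I-2: Hh|HH
H/II-2 aff I-1×I-2: Hh|HH
⇒ H over [I-1,I-2,II-1,II-2]: 13 consistent
Z/I-1 un ·: zz
Z/I-2 aff ·: Zz
Z/II-1 un I-1×I-2: zz
Z/II-2 un I-1×I-2: zz
⇒ Z over [I-1,I-2,II-1,II-2]: 1 consistent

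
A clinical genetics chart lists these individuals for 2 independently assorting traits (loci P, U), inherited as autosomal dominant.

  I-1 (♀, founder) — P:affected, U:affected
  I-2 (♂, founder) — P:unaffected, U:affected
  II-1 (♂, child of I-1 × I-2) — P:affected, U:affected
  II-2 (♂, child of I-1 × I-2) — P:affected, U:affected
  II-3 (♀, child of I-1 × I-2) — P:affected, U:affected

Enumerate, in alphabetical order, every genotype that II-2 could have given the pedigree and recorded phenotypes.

P/I-1 aff ·: Pp|PP
P/I-2 un ·: pp
P/II-1 aff I-1×I-2: Pp
P/II-2 aff I-1×I-2: Pp
P/II-3 aff I-1×I-2: Pp
⇒ P over [I-1,I-2,II-1,II-2,II-3]: 2 consistent
U/I-1 aff ·: Uu|UU
U/I-2 aff ·: Uu|UU
U/II-1 aff I-1×I-2: Uu|UU
U/II-2 aff I-1×I-2: Uu|UU
U/II-3 aff I-1×I-2: Uu|UU
⇒ U over [I-1,I-2,II-1,II-2,II-3]: 25 consistent

II-2 ∈ {Pp UU, Pp Uu}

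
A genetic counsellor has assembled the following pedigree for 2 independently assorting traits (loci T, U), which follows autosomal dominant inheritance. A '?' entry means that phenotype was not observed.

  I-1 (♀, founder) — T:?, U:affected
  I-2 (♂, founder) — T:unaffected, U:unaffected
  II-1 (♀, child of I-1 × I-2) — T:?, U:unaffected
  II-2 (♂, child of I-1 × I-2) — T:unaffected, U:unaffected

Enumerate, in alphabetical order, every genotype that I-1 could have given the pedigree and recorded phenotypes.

I-1 ∈ {Tt Uu, tt Uu}

T/I-1 ? ·: tt|Tt
T/I-2 un ·: tt
T/II-1 ? I-1×I-2: tt|Tt
T/II-2 un I-1×I-2: tt
⇒ T over [I-1,I-2,II-1,II-2]: 3 consistent
U/I-1 aff ·: Uu
U/I-2 un ·: uu
U/II-1 un I-1×I-2: uu
U/II-2 un I-1×I-2: uu
⇒ U over [I-1,I-2,II-1,II-2]: 1 consistent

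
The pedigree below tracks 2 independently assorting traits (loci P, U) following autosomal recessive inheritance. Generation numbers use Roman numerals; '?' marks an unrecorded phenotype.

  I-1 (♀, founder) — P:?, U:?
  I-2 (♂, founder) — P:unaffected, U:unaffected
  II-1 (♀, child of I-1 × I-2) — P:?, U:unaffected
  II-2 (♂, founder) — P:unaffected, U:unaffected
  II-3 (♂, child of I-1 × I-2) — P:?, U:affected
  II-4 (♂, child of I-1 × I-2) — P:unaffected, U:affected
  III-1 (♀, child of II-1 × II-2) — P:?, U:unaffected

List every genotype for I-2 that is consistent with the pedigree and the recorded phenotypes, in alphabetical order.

P/I-1 ? ·: PP|Pp|pp
P/I-2 un ·: PP|Pp
P/II-1 ? I-1×I-2: PP|Pp|pp
P/II-2 un ·: PP|Pp
P/II-3 ? I-1×I-2: PP|Pp|pp
P/II-4 un I-1×I-2: PP|Pp
P/III-1 ? II-1×II-2: PP|Pp|pp
⇒ P over [I-1,I-2,II-1,II-2,II-3,II-4,III-1]: 154 consistent
U/I-1 ? ·: Uu|uu
U/I-2 un ·: Uu
U/II-1 un I-1×I-2: UU|Uu
U/II-2 un ·: UU|Uu
U/II-3 aff I-1×I-2: uu
U/II-4 aff I-1×I-2: uu
U/III-1 un II-1×II-2: UU|Uu
⇒ U over [I-1,I-2,II-1,II-2,II-3,II-4,III-1]: 11 consistent

I-2 ∈ {PP Uu, Pp Uu}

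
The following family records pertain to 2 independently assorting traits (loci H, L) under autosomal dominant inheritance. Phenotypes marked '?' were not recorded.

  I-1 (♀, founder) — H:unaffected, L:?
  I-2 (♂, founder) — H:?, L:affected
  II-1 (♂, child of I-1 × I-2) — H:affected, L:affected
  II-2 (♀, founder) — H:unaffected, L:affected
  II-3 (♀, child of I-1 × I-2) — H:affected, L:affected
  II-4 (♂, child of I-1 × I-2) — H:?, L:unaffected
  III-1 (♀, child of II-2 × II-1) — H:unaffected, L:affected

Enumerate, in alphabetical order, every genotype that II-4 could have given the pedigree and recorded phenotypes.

H/I-1 un ·: hh
H/I-2 ? ·: Hh|HH
H/II-1 aff I-1×I-2: Hh
H/II-2 un ·: hh
H/II-3 aff I-1×I-2: Hh
H/II-4 ? I-1×I-2: hh|Hh
H/III-1 un II-2×II-1: hh
⇒ H over [I-1,I-2,II-1,II-2,II-3,II-4,III-1]: 3 consistent
L/I-1 ? ·: ll|Ll
L/I-2 aff ·: Ll
L/II-1 aff I-1×I-2: Ll|LL
L/II-2 aff ·: Ll|LL
L/II-3 aff I-1×I-2: Ll|LL
L/II-4 un I-1×I-2: ll
L/III-1 aff II-2×II-1: Ll|LL
⇒ L over [I-1,I-2,II-1,II-2,II-3,II-4,III-1]: 18 consistent

II-4 ∈ {Hh ll, hh ll}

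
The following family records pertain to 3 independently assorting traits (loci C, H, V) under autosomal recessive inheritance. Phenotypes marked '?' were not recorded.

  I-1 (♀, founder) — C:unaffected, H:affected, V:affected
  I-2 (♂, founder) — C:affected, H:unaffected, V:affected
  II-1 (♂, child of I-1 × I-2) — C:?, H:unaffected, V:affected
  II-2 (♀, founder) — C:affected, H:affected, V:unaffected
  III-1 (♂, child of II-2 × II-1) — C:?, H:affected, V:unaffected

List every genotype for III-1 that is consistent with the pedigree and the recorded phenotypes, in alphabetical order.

III-1 ∈ {Cc hh Vv, cc hh Vv}

C/I-1 un ·: CC|Cc
C/I-2 aff ·: cc
C/II-1 ? I-1×I-2: Cc|cc
C/II-2 aff ·: cc
C/III-1 ? II-2×II-1: Cc|cc
⇒ C over [I-1,I-2,II-1,II-2,III-1]: 5 consistent
H/I-1 aff ·: hh
H/I-2 un ·: HH|Hh
H/II-1 un I-1×I-2: Hh
H/II-2 aff ·: hh
H/III-1 aff II-2×II-1: hh
⇒ H over [I-1,I-2,II-1,II-2,III-1]: 2 consistent
V/I-1 aff ·: vv
V/I-2 aff ·: vv
V/II-1 aff I-1×I-2: vv
V/II-2 un ·: VV|Vv
V/III-1 un II-2×II-1: Vv
⇒ V over [I-1,I-2,II-1,II-2,III-1]: 2 consistent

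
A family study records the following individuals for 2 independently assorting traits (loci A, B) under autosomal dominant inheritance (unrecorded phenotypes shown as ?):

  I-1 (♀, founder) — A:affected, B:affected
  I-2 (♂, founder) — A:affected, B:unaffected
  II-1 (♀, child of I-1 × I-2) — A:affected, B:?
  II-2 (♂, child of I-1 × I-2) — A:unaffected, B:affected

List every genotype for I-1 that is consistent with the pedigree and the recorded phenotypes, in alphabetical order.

I-1 ∈ {Aa BB, Aa Bb}

A/I-1 aff ·: Aa
A/I-2 aff ·: Aa
A/II-1 aff I-1×I-2: Aa|AA
A/II-2 un I-1×I-2: aa
⇒ A over [I-1,I-2,II-1,II-2]: 2 consistent
B/I-1 aff ·: Bb|BB
B/I-2 un ·: bb
B/II-1 ? I-1×I-2: bb|Bb
B/II-2 aff I-1×I-2: Bb
⇒ B over [I-1,I-2,II-1,II-2]: 3 consistent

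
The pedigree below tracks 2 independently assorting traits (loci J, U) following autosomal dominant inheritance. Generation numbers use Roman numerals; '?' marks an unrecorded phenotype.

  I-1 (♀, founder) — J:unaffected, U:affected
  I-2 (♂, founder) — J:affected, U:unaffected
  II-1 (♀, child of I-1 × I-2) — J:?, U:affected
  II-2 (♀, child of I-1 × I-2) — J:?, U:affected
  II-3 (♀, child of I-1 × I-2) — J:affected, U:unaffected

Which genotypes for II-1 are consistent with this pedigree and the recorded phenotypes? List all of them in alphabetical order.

II-1 ∈ {Jj Uu, jj Uu}

J/I-1 un ·: jj
J/I-2 aff ·: Jj|JJ
J/II-1 ? I-1×I-2: jj|Jj
J/II-2 ? I-1×I-2: jj|Jj
J/II-3 aff I-1×I-2: Jj
⇒ J over [I-1,I-2,II-1,II-2,II-3]: 5 consistent
U/I-1 aff ·: Uu
U/I-2 un ·: uu
U/II-1 aff I-1×I-2: Uu
U/II-2 aff I-1×I-2: Uu
U/II-3 un I-1×I-2: uu
⇒ U over [I-1,I-2,II-1,II-2,II-3]: 1 consistent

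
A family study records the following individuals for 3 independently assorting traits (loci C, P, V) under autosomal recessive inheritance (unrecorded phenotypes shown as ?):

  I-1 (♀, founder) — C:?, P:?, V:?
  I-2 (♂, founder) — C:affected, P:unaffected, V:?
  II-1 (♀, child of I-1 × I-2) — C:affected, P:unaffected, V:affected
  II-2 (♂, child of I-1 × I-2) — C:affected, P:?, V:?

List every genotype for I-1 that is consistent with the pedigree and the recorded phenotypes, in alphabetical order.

I-1 ∈ {Cc PP Vv, Cc PP vv, Cc Pp Vv, Cc Pp vv, Cc pp Vv, Cc pp vv, cc PP Vv, cc PP vv, cc Pp Vv, cc Pp vv, cc pp Vv, cc pp vv}

C/I-1 ? ·: Cc|cc
C/I-2 aff ·: cc
C/II-1 aff I-1×I-2: cc
C/II-2 aff I-1×I-2: cc
⇒ C over [I-1,I-2,II-1,II-2]: 2 consistent
P/I-1 ? ·: PP|Pp|pp
P/I-2 un ·: PP|Pp
P/II-1 un I-1×I-2: PP|Pp
P/II-2 ? I-1×I-2: PP|Pp|pp
⇒ P over [I-1,I-2,II-1,II-2]: 18 consistent
V/I-1 ? ·: Vv|vv
V/I-2 ? ·: Vv|vv
V/II-1 aff I-1×I-2: vv
V/II-2 ? I-1×I-2: VV|Vv|vv
⇒ V over [I-1,I-2,II-1,II-2]: 8 consistent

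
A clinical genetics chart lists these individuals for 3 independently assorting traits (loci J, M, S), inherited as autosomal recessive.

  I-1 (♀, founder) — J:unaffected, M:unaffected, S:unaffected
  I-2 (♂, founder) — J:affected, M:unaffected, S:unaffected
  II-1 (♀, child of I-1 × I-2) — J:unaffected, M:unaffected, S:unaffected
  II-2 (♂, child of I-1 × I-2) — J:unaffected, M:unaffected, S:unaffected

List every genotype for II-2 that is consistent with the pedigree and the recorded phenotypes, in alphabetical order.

J/I-1 un ·: JJ|Jj
J/I-2 aff ·: jj
J/II-1 un I-1×I-2: Jj
J/II-2 un I-1×I-2: Jj
⇒ J over [I-1,I-2,II-1,II-2]: 2 consistent
M/I-1 un ·: MM|Mm
M/I-2 un ·: MM|Mm
M/II-1 un I-1×I-2: MM|Mm
M/II-2 un I-1×I-2: MM|Mm
⇒ M over [I-1,I-2,II-1,II-2]: 13 consistent
S/I-1 un ·: SS|Ss
S/I-2 un ·: SS|Ss
S/II-1 un I-1×I-2: SS|Ss
S/II-2 un I-1×I-2: SS|Ss
⇒ S over [I-1,I-2,II-1,II-2]: 13 consistent

II-2 ∈ {Jj MM SS, Jj MM Ss, Jj Mm SS, Jj Mm Ss}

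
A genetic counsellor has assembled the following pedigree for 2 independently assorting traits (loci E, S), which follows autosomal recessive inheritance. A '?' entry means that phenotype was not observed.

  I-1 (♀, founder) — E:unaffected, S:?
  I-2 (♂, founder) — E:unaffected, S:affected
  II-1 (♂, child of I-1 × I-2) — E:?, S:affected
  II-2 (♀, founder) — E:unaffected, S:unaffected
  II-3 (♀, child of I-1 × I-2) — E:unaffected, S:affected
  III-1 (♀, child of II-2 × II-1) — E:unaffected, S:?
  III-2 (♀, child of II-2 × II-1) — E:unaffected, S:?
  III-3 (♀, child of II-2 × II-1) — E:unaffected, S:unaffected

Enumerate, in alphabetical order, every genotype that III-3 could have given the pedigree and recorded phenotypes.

E/I-1 un ·: EE|Ee
E/I-2 un ·: EE|Ee
E/II-1 ? I-1×I-2: EE|Ee|ee
E/II-2 un ·: EE|Ee
E/II-3 un I-1×I-2: EE|Ee
E/III-1 un II-2×II-1: EE|Ee
E/III-2 un II-2×II-1: EE|Ee
E/III-3 un II-2×II-1: EE|Ee
⇒ E over [I-1,I-2,II-1,II-2,II-3,III-1,III-2,III-3]: 163 consistent
S/I-1 ? ·: Ss|ss
S/I-2 aff ·: ss
S/II-1 aff I-1×I-2: ss
S/II-2 un ·: SS|Ss
S/II-3 aff I-1×I-2: ss
S/III-1 ? II-2×II-1: Ss|ss
S/III-2 ? II-2×II-1: Ss|ss
S/III-3 un II-2×II-1: Ss
⇒ S over [I-1,I-2,II-1,II-2,II-3,III-1,III-2,III-3]: 10 consistent

III-3 ∈ {EE Ss, Ee Ss}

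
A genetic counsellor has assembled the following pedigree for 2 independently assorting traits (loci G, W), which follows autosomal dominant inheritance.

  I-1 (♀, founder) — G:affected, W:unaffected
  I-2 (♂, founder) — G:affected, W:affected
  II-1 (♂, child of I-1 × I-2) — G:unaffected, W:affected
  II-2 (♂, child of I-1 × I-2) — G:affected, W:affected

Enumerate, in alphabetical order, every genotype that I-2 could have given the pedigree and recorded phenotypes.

I-2 ∈ {Gg WW, Gg Ww}

G/I-1 aff ·: Gg
G/I-2 aff ·: Gg
G/II-1 un I-1×I-2: gg
G/II-2 aff I-1×I-2: Gg|GG
⇒ G over [I-1,I-2,II-1,II-2]: 2 consistent
W/I-1 un ·: ww
W/I-2 aff ·: Ww|WW
W/II-1 aff I-1×I-2: Ww
W/II-2 aff I-1×I-2: Ww
⇒ W over [I-1,I-2,II-1,II-2]: 2 consistent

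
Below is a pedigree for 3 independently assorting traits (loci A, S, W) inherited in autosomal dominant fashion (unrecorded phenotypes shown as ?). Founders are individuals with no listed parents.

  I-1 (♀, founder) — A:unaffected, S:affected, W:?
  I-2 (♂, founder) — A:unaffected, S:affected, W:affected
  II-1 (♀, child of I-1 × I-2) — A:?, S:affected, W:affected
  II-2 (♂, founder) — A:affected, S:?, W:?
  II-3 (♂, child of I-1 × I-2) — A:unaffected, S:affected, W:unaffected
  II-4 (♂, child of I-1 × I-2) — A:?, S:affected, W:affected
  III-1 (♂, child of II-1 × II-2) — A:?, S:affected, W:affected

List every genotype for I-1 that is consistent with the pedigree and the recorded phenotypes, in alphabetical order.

A/I-1 un ·: aa
A/I-2 un ·: aa
A/II-1 ? I-1×I-2: aa
A/II-2 aff ·: Aa|AA
A/II-3 un I-1×I-2: aa
A/II-4 ? I-1×I-2: aa
A/III-1 ? II-1×II-2: aa|Aa
⇒ A over [I-1,I-2,II-1,II-2,II-3,II-4,III-1]: 3 consistent
S/I-1 aff ·: Ss|SS
S/I-2 aff ·: Ss|SS
S/II-1 aff I-1×I-2: Ss|SS
S/II-2 ? ·: ss|Ss|SS
S/II-3 aff I-1×I-2: Ss|SS
S/II-4 aff I-1×I-2: Ss|SS
S/III-1 aff II-1×II-2: Ss|SS
⇒ S over [I-1,I-2,II-1,II-2,II-3,II-4,III-1]: 112 consistent
W/I-1 ? ·: ww|Ww
W/I-2 aff ·: Ww
W/II-1 aff I-1×I-2: Ww|WW
W/II-2 ? ·: ww|Ww|WW
W/II-3 un I-1×I-2: ww
W/II-4 aff I-1×I-2: Ww|WW
W/III-1 aff II-1×II-2: Ww|WW
⇒ W over [I-1,I-2,II-1,II-2,II-3,II-4,III-1]: 23 consistent

I-1 ∈ {aa SS Ww, aa SS ww, aa Ss Ww, aa Ss ww}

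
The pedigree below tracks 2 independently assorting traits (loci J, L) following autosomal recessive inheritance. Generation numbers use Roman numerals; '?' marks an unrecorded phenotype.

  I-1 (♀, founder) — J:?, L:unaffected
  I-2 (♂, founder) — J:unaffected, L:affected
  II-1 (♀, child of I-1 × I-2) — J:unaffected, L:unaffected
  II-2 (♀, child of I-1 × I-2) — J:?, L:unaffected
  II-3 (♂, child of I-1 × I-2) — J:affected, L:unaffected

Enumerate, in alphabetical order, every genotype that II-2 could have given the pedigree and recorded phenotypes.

J/I-1 ? ·: Jj|jj
J/I-2 un ·: Jj
J/II-1 un I-1×I-2: JJ|Jj
J/II-2 ? I-1×I-2: JJ|Jj|jj
J/II-3 aff I-1×I-2: jj
⇒ J over [I-1,I-2,II-1,II-2,II-3]: 8 consistent
L/I-1 un ·: LL|Ll
L/I-2 aff ·: ll
L/II-1 un I-1×I-2: Ll
L/II-2 un I-1×I-2: Ll
L/II-3 un I-1×I-2: Ll
⇒ L over [I-1,I-2,II-1,II-2,II-3]: 2 consistent

II-2 ∈ {JJ Ll, Jj Ll, jj Ll}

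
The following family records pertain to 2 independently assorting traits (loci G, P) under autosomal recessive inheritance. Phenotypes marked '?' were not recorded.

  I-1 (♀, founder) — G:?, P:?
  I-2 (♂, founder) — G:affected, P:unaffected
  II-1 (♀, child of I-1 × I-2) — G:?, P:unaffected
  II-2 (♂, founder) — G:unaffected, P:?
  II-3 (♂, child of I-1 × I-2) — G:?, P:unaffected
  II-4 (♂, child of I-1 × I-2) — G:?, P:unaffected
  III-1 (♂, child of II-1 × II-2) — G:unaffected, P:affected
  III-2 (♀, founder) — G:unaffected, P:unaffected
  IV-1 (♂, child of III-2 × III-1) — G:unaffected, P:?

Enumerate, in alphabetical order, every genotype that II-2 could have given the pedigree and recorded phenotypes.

G/I-1 ? ·: GG|Gg|gg
G/I-2 aff ·: gg
G/II-1 ? I-1×I-2: Gg|gg
G/II-2 un ·: GG|Gg
G/II-3 ? I-1×I-2: Gg|gg
G/II-4 ? I-1×I-2: Gg|gg
G/III-1 un II-1×II-2: GG|Gg
G/III-2 un ·: GG|Gg
G/IV-1 un III-2×III-1: GG|Gg
⇒ G over [I-1,I-2,II-1,II-2,II-3,II-4,III-1,III-2,IV-1]: 110 consistent
P/I-1 ? ·: PP|Pp|pp
P/I-2 un ·: PP|Pp
P/II-1 un I-1×I-2: Pp
P/II-2 ? ·: Pp|pp
P/II-3 un I-1×I-2: PP|Pp
P/II-4 un I-1×I-2: PP|Pp
P/III-1 aff II-1×II-2: pp
P/III-2 un ·: PP|Pp
P/IV-1 ? III-2×III-1: Pp|pp
⇒ P over [I-1,I-2,II-1,II-2,II-3,II-4,III-1,III-2,IV-1]: 84 consistent

II-2 ∈ {GG Pp, GG pp, Gg Pp, Gg pp}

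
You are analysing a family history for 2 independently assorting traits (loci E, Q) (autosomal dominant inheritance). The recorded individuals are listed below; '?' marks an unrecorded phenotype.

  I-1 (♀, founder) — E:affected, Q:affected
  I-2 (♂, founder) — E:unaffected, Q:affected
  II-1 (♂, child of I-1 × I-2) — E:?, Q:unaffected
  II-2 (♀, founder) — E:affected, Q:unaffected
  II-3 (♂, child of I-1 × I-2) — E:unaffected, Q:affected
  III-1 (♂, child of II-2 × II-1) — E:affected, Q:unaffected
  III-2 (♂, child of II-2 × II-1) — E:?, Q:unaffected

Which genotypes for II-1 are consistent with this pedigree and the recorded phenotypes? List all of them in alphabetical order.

E/I-1 aff ·: Ee
E/I-2 un ·: ee
E/II-1 ? I-1×I-2: ee|Ee
E/II-2 aff ·: Ee|EE
E/II-3 un I-1×I-2: ee
E/III-1 aff II-2×II-1: Ee|EE
E/III-2 ? II-2×II-1: ee|Ee|EE
⇒ E over [I-1,I-2,II-1,II-2,II-3,III-1,III-2]: 13 consistent
Q/I-1 aff ·: Qq
Q/I-2 aff ·: Qq
Q/II-1 un I-1×I-2: qq
Q/II-2 un ·: qq
Q/II-3 aff I-1×I-2: Qq|QQ
Q/III-1 un II-2×II-1: qq
Q/III-2 un II-2×II-1: qq
⇒ Q over [I-1,I-2,II-1,II-2,II-3,III-1,III-2]: 2 consistent

II-1 ∈ {Ee qq, ee qq}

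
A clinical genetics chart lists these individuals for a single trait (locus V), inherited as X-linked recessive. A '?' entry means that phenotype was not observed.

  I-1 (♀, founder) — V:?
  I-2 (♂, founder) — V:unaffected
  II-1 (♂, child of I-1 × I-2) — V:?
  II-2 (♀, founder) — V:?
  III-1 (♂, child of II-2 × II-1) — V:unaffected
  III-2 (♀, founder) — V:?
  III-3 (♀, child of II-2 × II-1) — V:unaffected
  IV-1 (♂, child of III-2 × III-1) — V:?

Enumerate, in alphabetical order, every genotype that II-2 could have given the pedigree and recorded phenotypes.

V/I-1 ? ·: X^VX^V|X^VX^v|X^vX^v
V/I-2 un ·: X^VY
V/II-1 ? I-1×I-2: X^VY|X^vY
V/II-2 ? ·: X^VX^V|X^VX^v
V/III-1 un II-2×II-1: X^VY
V/III-2 ? ·: X^VX^V|X^VX^v|X^vX^v
V/III-3 un II-2×II-1: X^VX^V|X^VX^v
V/IV-1 ? III-2×III-1: X^VY|X^vY
⇒ V over [I-1,I-2,II-1,II-2,III-1,III-2,III-3,IV-1]: 40 consistent

II-2 ∈ {X^VX^V, X^VX^v}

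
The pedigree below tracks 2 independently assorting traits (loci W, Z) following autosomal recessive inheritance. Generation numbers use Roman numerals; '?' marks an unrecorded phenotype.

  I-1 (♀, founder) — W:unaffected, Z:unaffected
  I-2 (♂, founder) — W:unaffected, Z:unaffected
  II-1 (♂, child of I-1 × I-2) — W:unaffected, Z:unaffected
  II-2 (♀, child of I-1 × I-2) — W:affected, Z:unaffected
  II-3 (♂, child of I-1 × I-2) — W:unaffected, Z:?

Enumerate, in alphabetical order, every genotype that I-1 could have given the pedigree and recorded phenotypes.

W/I-1 un ·: Ww
W/I-2 un ·: Ww
W/II-1 un I-1×I-2: WW|Ww
W/II-2 aff I-1×I-2: ww
W/II-3 un I-1×I-2: WW|Ww
⇒ W over [I-1,I-2,II-1,II-2,II-3]: 4 consistent
Z/I-1 un ·: ZZ|Zz
Z/I-2 un ·: ZZ|Zz
Z/II-1 un I-1×I-2: ZZ|Zz
Z/II-2 un I-1×I-2: ZZ|Zz
Z/II-3 ? I-1×I-2: ZZ|Zz|zz
⇒ Z over [I-1,I-2,II-1,II-2,II-3]: 29 consistent

I-1 ∈ {Ww ZZ, Ww Zz}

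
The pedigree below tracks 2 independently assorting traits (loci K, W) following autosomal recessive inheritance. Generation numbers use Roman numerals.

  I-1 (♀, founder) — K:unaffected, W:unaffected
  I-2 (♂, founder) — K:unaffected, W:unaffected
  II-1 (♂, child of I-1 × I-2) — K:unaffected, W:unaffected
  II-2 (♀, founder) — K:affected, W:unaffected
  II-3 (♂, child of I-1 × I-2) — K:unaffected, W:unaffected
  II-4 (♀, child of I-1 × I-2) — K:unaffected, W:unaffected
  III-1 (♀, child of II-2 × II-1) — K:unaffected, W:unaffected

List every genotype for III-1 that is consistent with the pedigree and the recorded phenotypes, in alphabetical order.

III-1 ∈ {Kk WW, Kk Ww}

K/I-1 un ·: KK|Kk
K/I-2 un ·: KK|Kk
K/II-1 un I-1×I-2: KK|Kk
K/II-2 aff ·: kk
K/II-3 un I-1×I-2: KK|Kk
K/II-4 un I-1×I-2: KK|Kk
K/III-1 un II-2×II-1: Kk
⇒ K over [I-1,I-2,II-1,II-2,II-3,II-4,III-1]: 25 consistent
W/I-1 un ·: WW|Ww
W/I-2 un ·: WW|Ww
W/II-1 un I-1×I-2: WW|Ww
W/II-2 un ·: WW|Ww
W/II-3 un I-1×I-2: WW|Ww
W/II-4 un I-1×I-2: WW|Ww
W/III-1 un II-2×II-1: WW|Ww
⇒ W over [I-1,I-2,II-1,II-2,II-3,II-4,III-1]: 87 consistent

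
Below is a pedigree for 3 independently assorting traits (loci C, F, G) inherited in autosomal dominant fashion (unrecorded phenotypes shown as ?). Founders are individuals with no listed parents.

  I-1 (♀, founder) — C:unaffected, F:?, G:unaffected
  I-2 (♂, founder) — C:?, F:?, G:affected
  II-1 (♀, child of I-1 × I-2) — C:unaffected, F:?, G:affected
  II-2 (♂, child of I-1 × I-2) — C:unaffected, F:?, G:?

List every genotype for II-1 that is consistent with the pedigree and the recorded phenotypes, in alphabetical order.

C/I-1 un ·: cc
C/I-2 ? ·: cc|Cc
C/II-1 un I-1×I-2: cc
C/II-2 un I-1×I-2: cc
⇒ C over [I-1,I-2,II-1,II-2]: 2 consistent
F/I-1 ? ·: ff|Ff|FF
F/I-2 ? ·: ff|Ff|FF
F/II-1 ? I-1×I-2: ff|Ff|FF
F/II-2 ? I-1×I-2: ff|Ff|FF
⇒ F over [I-1,I-2,II-1,II-2]: 29 consistent
G/I-1 un ·: gg
G/I-2 aff ·: Gg|GG
G/II-1 aff I-1×I-2: Gg
G/II-2 ? I-1×I-2: gg|Gg
⇒ G over [I-1,I-2,II-1,II-2]: 3 consistent

II-1 ∈ {cc FF Gg, cc Ff Gg, cc ff Gg}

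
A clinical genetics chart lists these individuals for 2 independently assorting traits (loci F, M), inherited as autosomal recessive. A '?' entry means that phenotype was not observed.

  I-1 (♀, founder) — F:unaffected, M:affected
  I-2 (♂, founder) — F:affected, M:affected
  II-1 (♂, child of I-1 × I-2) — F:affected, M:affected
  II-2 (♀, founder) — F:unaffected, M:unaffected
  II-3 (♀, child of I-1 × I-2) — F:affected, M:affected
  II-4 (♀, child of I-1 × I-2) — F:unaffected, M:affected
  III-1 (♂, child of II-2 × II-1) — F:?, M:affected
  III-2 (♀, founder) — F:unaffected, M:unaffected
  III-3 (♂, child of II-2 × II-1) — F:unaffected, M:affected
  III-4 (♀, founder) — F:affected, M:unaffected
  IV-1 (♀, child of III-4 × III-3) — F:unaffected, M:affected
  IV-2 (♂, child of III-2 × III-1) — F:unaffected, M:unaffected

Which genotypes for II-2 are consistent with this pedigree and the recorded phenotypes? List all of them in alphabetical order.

II-2 ∈ {FF Mm, Ff Mm}

F/I-1 un ·: Ff
F/I-2 aff ·: ff
F/II-1 aff I-1×I-2: ff
F/II-2 un ·: FF|Ff
F/II-3 aff I-1×I-2: ff
F/II-4 un I-1×I-2: Ff
F/III-1 ? II-2×II-1: Ff|ff
F/III-2 un ·: FF|Ff
F/III-3 un II-2×II-1: Ff
F/III-4 aff ·: ff
F/IV-1 un III-4×III-3: Ff
F/IV-2 un III-2×III-1: FF|Ff
⇒ F over [I-1,I-2,II-1,II-2,II-3,II-4,III-1,III-2,III-3,III-4,IV-1,IV-2]: 10 consistent
M/I-1 aff ·: mm
M/I-2 aff ·: mm
M/II-1 aff I-1×I-2: mm
M/II-2 un ·: Mm
M/II-3 aff I-1×I-2: mm
M/II-4 aff I-1×I-2: mm
M/III-1 aff II-2×II-1: mm
M/III-2 un ·: MM|Mm
M/III-3 aff II-2×II-1: mm
M/III-4 un ·: Mm
M/IV-1 aff III-4×III-3: mm
M/IV-2 un III-2×III-1: Mm
⇒ M over [I-1,I-2,II-1,II-2,II-3,II-4,III-1,III-2,III-3,III-4,IV-1,IV-2]: 2 consistent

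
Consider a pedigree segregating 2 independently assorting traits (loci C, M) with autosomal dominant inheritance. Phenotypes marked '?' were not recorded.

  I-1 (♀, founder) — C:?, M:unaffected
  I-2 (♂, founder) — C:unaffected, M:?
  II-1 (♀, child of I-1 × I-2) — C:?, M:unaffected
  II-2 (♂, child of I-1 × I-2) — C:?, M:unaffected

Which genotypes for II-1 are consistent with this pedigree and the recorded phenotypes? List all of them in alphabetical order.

II-1 ∈ {Cc mm, cc mm}

C/I-1 ? ·: cc|Cc|CC
C/I-2 un ·: cc
C/II-1 ? I-1×I-2: cc|Cc
C/II-2 ? I-1×I-2: cc|Cc
⇒ C over [I-1,I-2,II-1,II-2]: 6 consistent
M/I-1 un ·: mm
M/I-2 ? ·: mm|Mm
M/II-1 un I-1×I-2: mm
M/II-2 un I-1×I-2: mm
⇒ M over [I-1,I-2,II-1,II-2]: 2 consistent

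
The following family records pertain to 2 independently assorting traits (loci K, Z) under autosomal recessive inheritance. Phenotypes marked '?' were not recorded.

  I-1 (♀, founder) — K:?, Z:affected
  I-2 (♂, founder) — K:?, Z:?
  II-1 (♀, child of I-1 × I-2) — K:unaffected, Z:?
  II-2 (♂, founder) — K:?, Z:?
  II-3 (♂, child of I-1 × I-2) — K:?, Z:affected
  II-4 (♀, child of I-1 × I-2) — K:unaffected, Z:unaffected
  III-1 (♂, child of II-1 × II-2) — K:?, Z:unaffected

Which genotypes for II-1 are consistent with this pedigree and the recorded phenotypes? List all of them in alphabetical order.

K/I-1 ? ·: KK|Kk|kk
K/I-2 ? ·: KK|Kk|kk
K/II-1 un I-1×I-2: KK|Kk
K/II-2 ? ·: KK|Kk|kk
K/II-3 ? I-1×I-2: KK|Kk|kk
K/II-4 un I-1×I-2: KK|Kk
K/III-1 ? II-1×II-2: KK|Kk|kk
⇒ K over [I-1,I-2,II-1,II-2,II-3,II-4,III-1]: 200 consistent
Z/I-1 aff ·: zz
Z/I-2 ? ·: Zz
Z/II-1 ? I-1×I-2: Zz|zz
Z/II-2 ? ·: ZZ|Zz|zz
Z/II-3 aff I-1×I-2: zz
Z/II-4 un I-1×I-2: Zz
Z/III-1 un II-1×II-2: ZZ|Zz
⇒ Z over [I-1,I-2,II-1,II-2,II-3,II-4,III-1]: 7 consistent

II-1 ∈ {KK Zz, KK zz, Kk Zz, Kk zz}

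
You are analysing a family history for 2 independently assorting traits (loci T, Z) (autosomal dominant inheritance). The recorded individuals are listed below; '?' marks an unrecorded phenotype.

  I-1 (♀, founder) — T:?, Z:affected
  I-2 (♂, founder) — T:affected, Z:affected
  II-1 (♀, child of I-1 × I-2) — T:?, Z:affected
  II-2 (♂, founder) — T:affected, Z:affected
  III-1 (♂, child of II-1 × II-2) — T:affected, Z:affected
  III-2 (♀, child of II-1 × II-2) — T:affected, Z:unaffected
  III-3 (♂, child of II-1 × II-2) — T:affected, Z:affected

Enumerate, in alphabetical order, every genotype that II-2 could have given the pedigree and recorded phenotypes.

T/I-1 ? ·: tt|Tt|TT
T/I-2 aff ·: Tt|TT
T/II-1 ? I-1×I-2: tt|Tt|TT
T/II-2 aff ·: Tt|TT
T/III-1 aff II-1×II-2: Tt|TT
T/III-2 aff II-1×II-2: Tt|TT
T/III-3 aff II-1×II-2: Tt|TT
⇒ T over [I-1,I-2,II-1,II-2,III-1,III-2,III-3]: 120 consistent
Z/I-1 aff ·: Zz|ZZ
Z/I-2 aff ·: Zz|ZZ
Z/II-1 aff I-1×I-2: Zz
Z/II-2 aff ·: Zz
Z/III-1 aff II-1×II-2: Zz|ZZ
Z/III-2 un II-1×II-2: zz
Z/III-3 aff II-1×II-2: Zz|ZZ
⇒ Z over [I-1,I-2,II-1,II-2,III-1,III-2,III-3]: 12 consistent

II-2 ∈ {TT Zz, Tt Zz}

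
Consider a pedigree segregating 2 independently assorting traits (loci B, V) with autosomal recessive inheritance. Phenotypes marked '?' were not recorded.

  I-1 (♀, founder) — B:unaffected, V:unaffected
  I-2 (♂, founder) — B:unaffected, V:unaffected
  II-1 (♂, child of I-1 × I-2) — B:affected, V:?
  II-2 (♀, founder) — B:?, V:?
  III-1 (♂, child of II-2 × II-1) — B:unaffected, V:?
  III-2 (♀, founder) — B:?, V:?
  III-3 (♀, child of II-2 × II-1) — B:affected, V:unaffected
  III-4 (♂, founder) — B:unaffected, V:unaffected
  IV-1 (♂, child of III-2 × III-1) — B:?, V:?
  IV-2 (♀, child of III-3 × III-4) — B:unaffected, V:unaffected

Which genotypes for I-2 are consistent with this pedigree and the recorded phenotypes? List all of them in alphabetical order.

B/I-1 un ·: Bb
B/I-2 un ·: Bb
B/II-1 aff I-1×I-2: bb
B/II-2 ? ·: Bb
B/III-1 un II-2×II-1: Bb
B/III-2 ? ·: BB|Bb|bb
B/III-3 aff II-2×II-1: bb
B/III-4 un ·: BB|Bb
B/IV-1 ? III-2×III-1: BB|Bb|bb
B/IV-2 un III-3×III-4: Bb
⇒ B over [I-1,I-2,II-1,II-2,III-1,III-2,III-3,III-4,IV-1,IV-2]: 14 consistent
V/I-1 un ·: VV|Vv
V/I-2 un ·: VV|Vv
V/II-1 ? I-1×I-2: VV|Vv|vv
V/II-2 ? ·: VV|Vv|vv
V/III-1 ? II-2×II-1: VV|Vv|vv
V/III-2 ? ·: VV|Vv|vv
V/III-3 un II-2×II-1: VV|Vv
V/III-4 un ·: VV|Vv
V/IV-1 ? III-2×III-1: VV|Vv|vv
V/IV-2 un III-3×III-4: VV|Vv
⇒ V over [I-1,I-2,II-1,II-2,III-1,III-2,III-3,III-4,IV-1,IV-2]: 1218 consistent

I-2 ∈ {Bb VV, Bb Vv}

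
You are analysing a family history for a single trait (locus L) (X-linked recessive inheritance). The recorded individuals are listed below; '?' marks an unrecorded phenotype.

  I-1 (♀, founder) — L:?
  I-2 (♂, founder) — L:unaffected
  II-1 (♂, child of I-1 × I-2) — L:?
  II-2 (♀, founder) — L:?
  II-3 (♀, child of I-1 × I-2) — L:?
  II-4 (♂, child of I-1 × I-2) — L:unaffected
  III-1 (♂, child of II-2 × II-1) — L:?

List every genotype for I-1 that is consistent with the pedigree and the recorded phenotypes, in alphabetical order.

L/I-1 ? ·: X^LX^L|X^LX^l
L/I-2 un ·: X^LY
L/II-1 ? I-1×I-2: X^LY|X^lY
L/II-2 ? ·: X^LX^L|X^LX^l|X^lX^l
L/II-3 ? I-1×I-2: X^LX^L|X^LX^l
L/II-4 un I-1×I-2: X^LY
L/III-1 ? II-2×II-1: X^LY|X^lY
⇒ L over [I-1,I-2,II-1,II-2,II-3,II-4,III-1]: 20 consistent

I-1 ∈ {X^LX^L, X^LX^l}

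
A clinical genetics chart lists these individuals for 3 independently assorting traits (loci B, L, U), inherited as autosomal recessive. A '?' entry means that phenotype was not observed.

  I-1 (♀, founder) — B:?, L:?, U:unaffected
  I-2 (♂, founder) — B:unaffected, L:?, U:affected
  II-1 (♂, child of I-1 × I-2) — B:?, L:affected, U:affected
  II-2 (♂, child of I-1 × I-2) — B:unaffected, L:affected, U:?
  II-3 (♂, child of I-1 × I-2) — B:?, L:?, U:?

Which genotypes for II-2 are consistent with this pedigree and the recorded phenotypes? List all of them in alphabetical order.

II-2 ∈ {BB ll Uu, BB ll uu, Bb ll Uu, Bb ll uu}

B/I-1 ? ·: BB|Bb|bb
B/I-2 un ·: BB|Bb
B/II-1 ? I-1×I-2: BB|Bb|bb
B/II-2 un I-1×I-2: BB|Bb
B/II-3 ? I-1×I-2: BB|Bb|bb
⇒ B over [I-1,I-2,II-1,II-2,II-3]: 40 consistent
L/I-1 ? ·: Ll|ll
L/I-2 ? ·: Ll|ll
L/II-1 aff I-1×I-2: ll
L/II-2 aff I-1×I-2: ll
L/II-3 ? I-1×I-2: LL|Ll|ll
⇒ L over [I-1,I-2,II-1,II-2,II-3]: 8 consistent
U/I-1 un ·: Uu
U/I-2 aff ·: uu
U/II-1 aff I-1×I-2: uu
U/II-2 ? I-1×I-2: Uu|uu
U/II-3 ? I-1×I-2: Uu|uu
⇒ U over [I-1,I-2,II-1,II-2,II-3]: 4 consistent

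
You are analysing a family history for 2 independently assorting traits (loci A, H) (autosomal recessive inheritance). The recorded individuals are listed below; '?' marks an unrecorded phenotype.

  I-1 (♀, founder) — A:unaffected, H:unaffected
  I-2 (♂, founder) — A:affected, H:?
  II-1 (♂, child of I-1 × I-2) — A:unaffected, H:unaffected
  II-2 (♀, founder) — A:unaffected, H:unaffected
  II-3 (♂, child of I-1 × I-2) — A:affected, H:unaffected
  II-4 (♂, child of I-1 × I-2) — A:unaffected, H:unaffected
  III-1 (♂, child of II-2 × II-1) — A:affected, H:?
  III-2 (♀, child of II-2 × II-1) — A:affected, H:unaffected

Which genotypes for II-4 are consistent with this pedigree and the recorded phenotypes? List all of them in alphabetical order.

II-4 ∈ {Aa HH, Aa Hh}

A/I-1 un ·: Aa
A/I-2 aff ·: aa
A/II-1 un I-1×I-2: Aa
A/II-2 un ·: Aa
A/II-3 aff I-1×I-2: aa
A/II-4 un I-1×I-2: Aa
A/III-1 aff II-2×II-1: aa
A/III-2 aff II-2×II-1: aa
⇒ A over [I-1,I-2,II-1,II-2,II-3,II-4,III-1,III-2]: 1 consistent
H/I-1 un ·: HH|Hh
H/I-2 ? ·: HH|Hh|hh
H/II-1 un I-1×I-2: HH|Hh
H/II-2 un ·: HH|Hh
H/II-3 un I-1×I-2: HH|Hh
H/II-4 un I-1×I-2: HH|Hh
H/III-1 ? II-2×II-1: HH|Hh|hh
H/III-2 un II-2×II-1: HH|Hh
⇒ H over [I-1,I-2,II-1,II-2,II-3,II-4,III-1,III-2]: 205 consistent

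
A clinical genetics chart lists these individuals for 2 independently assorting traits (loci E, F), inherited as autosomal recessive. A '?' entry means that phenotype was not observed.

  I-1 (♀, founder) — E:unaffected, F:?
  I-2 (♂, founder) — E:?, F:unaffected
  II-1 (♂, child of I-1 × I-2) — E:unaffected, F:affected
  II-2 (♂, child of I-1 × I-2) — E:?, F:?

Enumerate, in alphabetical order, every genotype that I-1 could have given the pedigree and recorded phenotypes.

E/I-1 un ·: EE|Ee
E/I-2 ? ·: EE|Ee|ee
E/II-1 un I-1×I-2: EE|Ee
E/II-2 ? I-1×I-2: EE|Ee|ee
⇒ E over [I-1,I-2,II-1,II-2]: 18 consistent
F/I-1 ? ·: Ff|ff
F/I-2 un ·: Ff
F/II-1 aff I-1×I-2: ff
F/II-2 ? I-1×I-2: FF|Ff|ff
⇒ F over [I-1,I-2,II-1,II-2]: 5 consistent

I-1 ∈ {EE Ff, EE ff, Ee Ff, Ee ff}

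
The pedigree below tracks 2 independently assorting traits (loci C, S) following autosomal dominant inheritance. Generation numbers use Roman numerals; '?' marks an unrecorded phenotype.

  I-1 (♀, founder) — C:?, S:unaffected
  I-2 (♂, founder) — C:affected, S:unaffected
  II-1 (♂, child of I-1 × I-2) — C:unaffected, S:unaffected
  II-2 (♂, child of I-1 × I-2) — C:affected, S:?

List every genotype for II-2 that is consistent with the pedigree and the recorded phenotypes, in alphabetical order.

C/I-1 ? ·: cc|Cc
C/I-2 aff ·: Cc
C/II-1 un I-1×I-2: cc
C/II-2 aff I-1×I-2: Cc|CC
⇒ C over [I-1,I-2,II-1,II-2]: 3 consistent
S/I-1 un ·: ss
S/I-2 un ·: ss
S/II-1 un I-1×I-2: ss
S/II-2 ? I-1×I-2: ss
⇒ S over [I-1,I-2,II-1,II-2]: 1 consistent

II-2 ∈ {CC ss, Cc ss}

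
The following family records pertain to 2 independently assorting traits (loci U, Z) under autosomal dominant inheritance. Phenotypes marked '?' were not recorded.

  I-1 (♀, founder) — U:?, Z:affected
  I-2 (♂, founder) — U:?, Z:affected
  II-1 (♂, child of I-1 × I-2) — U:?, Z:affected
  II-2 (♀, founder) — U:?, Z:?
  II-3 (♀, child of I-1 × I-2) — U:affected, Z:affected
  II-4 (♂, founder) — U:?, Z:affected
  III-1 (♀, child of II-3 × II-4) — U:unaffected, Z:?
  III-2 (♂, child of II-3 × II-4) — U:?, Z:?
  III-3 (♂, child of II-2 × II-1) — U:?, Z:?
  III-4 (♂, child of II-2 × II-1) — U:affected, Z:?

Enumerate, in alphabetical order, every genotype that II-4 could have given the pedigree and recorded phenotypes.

U/I-1 ? ·: uu|Uu|UU
U/I-2 ? ·: uu|Uu|UU
U/II-1 ? I-1×I-2: uu|Uu|UU
U/II-2 ? ·: uu|Uu|UU
U/II-3 aff I-1×I-2: Uu
U/II-4 ? ·: uu|Uu
U/III-1 un II-3×II-4: uu
U/III-2 ? II-3×II-4: uu|Uu|UU
U/III-3 ? II-2×II-1: uu|Uu|UU
U/III-4 aff II-2×II-1: Uu|UU
⇒ U over [I-1,I-2,II-1,II-2,II-3,II-4,III-1,III-2,III-3,III-4]: 555 consistent
Z/I-1 aff ·: Zz|ZZ
Z/I-2 aff ·: Zz|ZZ
Z/II-1 aff I-1×I-2: Zz|ZZ
Z/II-2 ? ·: zz|Zz|ZZ
Z/II-3 aff I-1×I-2: Zz|ZZ
Z/II-4 aff ·: Zz|ZZ
Z/III-1 ? II-3×II-4: zz|Zz|ZZ
Z/III-2 ? II-3×II-4: zz|Zz|ZZ
Z/III-3 ? II-2×II-1: zz|Zz|ZZ
Z/III-4 ? II-2×II-1: zz|Zz|ZZ
⇒ Z over [I-1,I-2,II-1,II-2,II-3,II-4,III-1,III-2,III-3,III-4]: 1272 consistent

II-4 ∈ {Uu ZZ, Uu Zz, uu ZZ, uu Zz}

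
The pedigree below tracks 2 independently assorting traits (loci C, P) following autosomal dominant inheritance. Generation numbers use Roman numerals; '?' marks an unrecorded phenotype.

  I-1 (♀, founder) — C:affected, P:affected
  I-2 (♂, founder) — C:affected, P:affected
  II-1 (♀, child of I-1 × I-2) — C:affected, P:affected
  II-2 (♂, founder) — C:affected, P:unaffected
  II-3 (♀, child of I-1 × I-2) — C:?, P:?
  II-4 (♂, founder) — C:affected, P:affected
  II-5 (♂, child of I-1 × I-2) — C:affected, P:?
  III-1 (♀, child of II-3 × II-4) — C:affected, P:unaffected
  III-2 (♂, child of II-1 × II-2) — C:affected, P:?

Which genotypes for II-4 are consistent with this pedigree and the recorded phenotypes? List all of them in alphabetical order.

II-4 ∈ {CC Pp, Cc Pp}

C/I-1 aff ·: Cc|CC
C/I-2 aff ·: Cc|CC
C/II-1 aff I-1×I-2: Cc|CC
C/II-2 aff ·: Cc|CC
C/II-3 ? I-1×I-2: cc|Cc|CC
C/II-4 aff ·: Cc|CC
C/II-5 aff I-1×I-2: Cc|CC
C/III-1 aff II-3×II-4: Cc|CC
C/III-2 aff II-1×II-2: Cc|CC
⇒ C over [I-1,I-2,II-1,II-2,II-3,II-4,II-5,III-1,III-2]: 331 consistent
P/I-1 aff ·: Pp|PP
P/I-2 aff ·: Pp|PP
P/II-1 aff I-1×I-2: Pp|PP
P/II-2 un ·: pp
P/II-3 ? I-1×I-2: pp|Pp
P/II-4 aff ·: Pp
P/II-5 ? I-1×I-2: pp|Pp|PP
P/III-1 un II-3×II-4: pp
P/III-2 ? II-1×II-2: pp|Pp
⇒ P over [I-1,I-2,II-1,II-2,II-3,II-4,II-5,III-1,III-2]: 30 consistent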